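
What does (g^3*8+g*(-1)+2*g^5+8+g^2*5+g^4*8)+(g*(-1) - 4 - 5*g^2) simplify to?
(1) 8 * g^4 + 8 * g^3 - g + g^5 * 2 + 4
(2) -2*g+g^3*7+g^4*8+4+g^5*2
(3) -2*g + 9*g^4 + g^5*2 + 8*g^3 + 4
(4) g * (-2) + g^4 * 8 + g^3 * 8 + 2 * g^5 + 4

Adding the polynomials and combining like terms:
(g^3*8 + g*(-1) + 2*g^5 + 8 + g^2*5 + g^4*8) + (g*(-1) - 4 - 5*g^2)
= g * (-2) + g^4 * 8 + g^3 * 8 + 2 * g^5 + 4
4) g * (-2) + g^4 * 8 + g^3 * 8 + 2 * g^5 + 4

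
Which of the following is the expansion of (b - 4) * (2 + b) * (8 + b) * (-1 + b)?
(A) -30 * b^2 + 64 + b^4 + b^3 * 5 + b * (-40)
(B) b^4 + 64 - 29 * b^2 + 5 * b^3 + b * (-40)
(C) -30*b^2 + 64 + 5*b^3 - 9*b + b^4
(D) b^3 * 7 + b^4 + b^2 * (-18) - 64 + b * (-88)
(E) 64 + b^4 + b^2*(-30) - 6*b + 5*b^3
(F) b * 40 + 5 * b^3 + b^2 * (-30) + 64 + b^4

Expanding (b - 4) * (2 + b) * (8 + b) * (-1 + b):
= -30 * b^2 + 64 + b^4 + b^3 * 5 + b * (-40)
A) -30 * b^2 + 64 + b^4 + b^3 * 5 + b * (-40)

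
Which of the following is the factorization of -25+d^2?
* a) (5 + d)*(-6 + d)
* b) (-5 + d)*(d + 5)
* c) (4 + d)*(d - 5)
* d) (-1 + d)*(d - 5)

We need to factor -25+d^2.
The factored form is (-5 + d)*(d + 5).
b) (-5 + d)*(d + 5)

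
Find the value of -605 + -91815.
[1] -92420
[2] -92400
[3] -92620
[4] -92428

-605 + -91815 = -92420
1) -92420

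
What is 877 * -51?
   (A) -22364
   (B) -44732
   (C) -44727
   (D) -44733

877 * -51 = -44727
C) -44727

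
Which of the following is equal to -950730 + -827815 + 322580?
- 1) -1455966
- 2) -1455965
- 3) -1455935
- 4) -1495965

First: -950730 + -827815 = -1778545
Then: -1778545 + 322580 = -1455965
2) -1455965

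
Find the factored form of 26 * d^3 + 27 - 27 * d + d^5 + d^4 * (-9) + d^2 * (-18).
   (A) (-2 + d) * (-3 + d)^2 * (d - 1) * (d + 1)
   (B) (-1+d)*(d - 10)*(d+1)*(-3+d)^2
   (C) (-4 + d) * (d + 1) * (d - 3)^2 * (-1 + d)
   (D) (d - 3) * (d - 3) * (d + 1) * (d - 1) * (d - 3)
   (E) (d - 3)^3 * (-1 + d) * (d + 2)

We need to factor 26 * d^3 + 27 - 27 * d + d^5 + d^4 * (-9) + d^2 * (-18).
The factored form is (d - 3) * (d - 3) * (d + 1) * (d - 1) * (d - 3).
D) (d - 3) * (d - 3) * (d + 1) * (d - 1) * (d - 3)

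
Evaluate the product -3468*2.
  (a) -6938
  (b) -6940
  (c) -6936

-3468 * 2 = -6936
c) -6936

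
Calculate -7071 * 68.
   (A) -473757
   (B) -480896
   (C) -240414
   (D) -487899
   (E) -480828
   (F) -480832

-7071 * 68 = -480828
E) -480828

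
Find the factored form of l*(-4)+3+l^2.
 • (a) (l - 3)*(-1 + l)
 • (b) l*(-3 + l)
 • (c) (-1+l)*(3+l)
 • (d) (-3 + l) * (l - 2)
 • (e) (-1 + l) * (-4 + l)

We need to factor l*(-4)+3+l^2.
The factored form is (l - 3)*(-1 + l).
a) (l - 3)*(-1 + l)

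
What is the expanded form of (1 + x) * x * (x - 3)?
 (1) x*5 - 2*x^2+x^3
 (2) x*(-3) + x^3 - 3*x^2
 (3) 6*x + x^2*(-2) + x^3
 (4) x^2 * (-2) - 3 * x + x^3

Expanding (1 + x) * x * (x - 3):
= x^2 * (-2) - 3 * x + x^3
4) x^2 * (-2) - 3 * x + x^3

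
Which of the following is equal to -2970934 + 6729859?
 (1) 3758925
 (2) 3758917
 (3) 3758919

-2970934 + 6729859 = 3758925
1) 3758925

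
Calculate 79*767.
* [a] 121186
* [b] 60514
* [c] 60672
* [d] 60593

79 * 767 = 60593
d) 60593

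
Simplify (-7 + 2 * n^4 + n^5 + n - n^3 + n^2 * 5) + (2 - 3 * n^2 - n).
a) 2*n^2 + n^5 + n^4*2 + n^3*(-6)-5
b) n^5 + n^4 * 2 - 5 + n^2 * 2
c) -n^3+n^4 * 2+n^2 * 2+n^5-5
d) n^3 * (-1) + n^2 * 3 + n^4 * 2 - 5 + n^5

Adding the polynomials and combining like terms:
(-7 + 2*n^4 + n^5 + n - n^3 + n^2*5) + (2 - 3*n^2 - n)
= -n^3+n^4 * 2+n^2 * 2+n^5-5
c) -n^3+n^4 * 2+n^2 * 2+n^5-5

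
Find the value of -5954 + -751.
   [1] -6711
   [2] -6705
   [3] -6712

-5954 + -751 = -6705
2) -6705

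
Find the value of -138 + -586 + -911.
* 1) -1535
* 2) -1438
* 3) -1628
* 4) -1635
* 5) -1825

First: -138 + -586 = -724
Then: -724 + -911 = -1635
4) -1635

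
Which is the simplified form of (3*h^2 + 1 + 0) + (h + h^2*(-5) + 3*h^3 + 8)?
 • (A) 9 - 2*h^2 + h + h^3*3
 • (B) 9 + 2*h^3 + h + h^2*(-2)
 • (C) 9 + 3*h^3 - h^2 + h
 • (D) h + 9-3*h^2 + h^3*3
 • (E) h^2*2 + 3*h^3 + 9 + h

Adding the polynomials and combining like terms:
(3*h^2 + 1 + 0) + (h + h^2*(-5) + 3*h^3 + 8)
= 9 - 2*h^2 + h + h^3*3
A) 9 - 2*h^2 + h + h^3*3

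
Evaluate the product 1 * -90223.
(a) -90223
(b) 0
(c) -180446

1 * -90223 = -90223
a) -90223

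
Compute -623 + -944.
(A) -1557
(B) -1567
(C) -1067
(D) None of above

-623 + -944 = -1567
B) -1567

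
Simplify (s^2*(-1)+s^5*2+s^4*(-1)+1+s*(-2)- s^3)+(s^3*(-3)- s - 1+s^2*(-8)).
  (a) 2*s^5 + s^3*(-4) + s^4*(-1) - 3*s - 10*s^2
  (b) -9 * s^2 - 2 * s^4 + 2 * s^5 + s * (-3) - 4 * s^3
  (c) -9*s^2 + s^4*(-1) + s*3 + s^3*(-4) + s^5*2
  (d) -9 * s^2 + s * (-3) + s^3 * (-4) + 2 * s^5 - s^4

Adding the polynomials and combining like terms:
(s^2*(-1) + s^5*2 + s^4*(-1) + 1 + s*(-2) - s^3) + (s^3*(-3) - s - 1 + s^2*(-8))
= -9 * s^2 + s * (-3) + s^3 * (-4) + 2 * s^5 - s^4
d) -9 * s^2 + s * (-3) + s^3 * (-4) + 2 * s^5 - s^4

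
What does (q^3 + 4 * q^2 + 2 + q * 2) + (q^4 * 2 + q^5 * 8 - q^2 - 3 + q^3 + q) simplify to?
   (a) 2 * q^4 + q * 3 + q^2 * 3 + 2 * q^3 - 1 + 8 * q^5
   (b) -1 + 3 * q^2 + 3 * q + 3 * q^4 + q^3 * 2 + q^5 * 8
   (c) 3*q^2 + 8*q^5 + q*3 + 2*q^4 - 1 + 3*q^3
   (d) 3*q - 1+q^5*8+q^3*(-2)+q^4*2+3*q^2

Adding the polynomials and combining like terms:
(q^3 + 4*q^2 + 2 + q*2) + (q^4*2 + q^5*8 - q^2 - 3 + q^3 + q)
= 2 * q^4 + q * 3 + q^2 * 3 + 2 * q^3 - 1 + 8 * q^5
a) 2 * q^4 + q * 3 + q^2 * 3 + 2 * q^3 - 1 + 8 * q^5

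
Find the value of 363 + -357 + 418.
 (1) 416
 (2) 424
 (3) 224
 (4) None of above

First: 363 + -357 = 6
Then: 6 + 418 = 424
2) 424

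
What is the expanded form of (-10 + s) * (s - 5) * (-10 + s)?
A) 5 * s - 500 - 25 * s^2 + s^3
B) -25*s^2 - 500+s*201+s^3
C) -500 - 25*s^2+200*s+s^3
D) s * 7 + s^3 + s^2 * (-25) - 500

Expanding (-10 + s) * (s - 5) * (-10 + s):
= -500 - 25*s^2+200*s+s^3
C) -500 - 25*s^2+200*s+s^3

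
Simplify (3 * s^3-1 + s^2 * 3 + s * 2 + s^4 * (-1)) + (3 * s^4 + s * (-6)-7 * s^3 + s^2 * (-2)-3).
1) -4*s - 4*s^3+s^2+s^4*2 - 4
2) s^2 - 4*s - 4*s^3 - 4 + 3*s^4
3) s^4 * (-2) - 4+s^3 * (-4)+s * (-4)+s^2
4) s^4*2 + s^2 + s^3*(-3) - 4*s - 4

Adding the polynomials and combining like terms:
(3*s^3 - 1 + s^2*3 + s*2 + s^4*(-1)) + (3*s^4 + s*(-6) - 7*s^3 + s^2*(-2) - 3)
= -4*s - 4*s^3+s^2+s^4*2 - 4
1) -4*s - 4*s^3+s^2+s^4*2 - 4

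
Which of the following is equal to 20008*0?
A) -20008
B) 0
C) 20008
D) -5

20008 * 0 = 0
B) 0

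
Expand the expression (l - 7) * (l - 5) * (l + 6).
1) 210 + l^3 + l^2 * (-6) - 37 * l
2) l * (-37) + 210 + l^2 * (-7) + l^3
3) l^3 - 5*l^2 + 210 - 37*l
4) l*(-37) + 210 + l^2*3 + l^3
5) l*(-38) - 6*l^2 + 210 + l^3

Expanding (l - 7) * (l - 5) * (l + 6):
= 210 + l^3 + l^2 * (-6) - 37 * l
1) 210 + l^3 + l^2 * (-6) - 37 * l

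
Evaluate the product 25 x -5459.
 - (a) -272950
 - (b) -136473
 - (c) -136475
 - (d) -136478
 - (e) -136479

25 * -5459 = -136475
c) -136475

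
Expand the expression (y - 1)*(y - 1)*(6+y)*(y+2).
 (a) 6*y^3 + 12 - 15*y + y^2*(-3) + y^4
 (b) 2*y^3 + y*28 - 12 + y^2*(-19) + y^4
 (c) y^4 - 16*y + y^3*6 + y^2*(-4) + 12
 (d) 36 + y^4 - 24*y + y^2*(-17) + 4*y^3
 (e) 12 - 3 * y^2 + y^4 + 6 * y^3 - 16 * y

Expanding (y - 1)*(y - 1)*(6+y)*(y+2):
= 12 - 3 * y^2 + y^4 + 6 * y^3 - 16 * y
e) 12 - 3 * y^2 + y^4 + 6 * y^3 - 16 * y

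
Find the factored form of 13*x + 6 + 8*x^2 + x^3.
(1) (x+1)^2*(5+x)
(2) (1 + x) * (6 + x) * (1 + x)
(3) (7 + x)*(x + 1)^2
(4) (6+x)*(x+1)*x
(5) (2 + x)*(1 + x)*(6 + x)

We need to factor 13*x + 6 + 8*x^2 + x^3.
The factored form is (1 + x) * (6 + x) * (1 + x).
2) (1 + x) * (6 + x) * (1 + x)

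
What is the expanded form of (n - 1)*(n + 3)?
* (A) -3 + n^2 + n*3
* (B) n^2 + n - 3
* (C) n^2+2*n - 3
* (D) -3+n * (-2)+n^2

Expanding (n - 1)*(n + 3):
= n^2+2*n - 3
C) n^2+2*n - 3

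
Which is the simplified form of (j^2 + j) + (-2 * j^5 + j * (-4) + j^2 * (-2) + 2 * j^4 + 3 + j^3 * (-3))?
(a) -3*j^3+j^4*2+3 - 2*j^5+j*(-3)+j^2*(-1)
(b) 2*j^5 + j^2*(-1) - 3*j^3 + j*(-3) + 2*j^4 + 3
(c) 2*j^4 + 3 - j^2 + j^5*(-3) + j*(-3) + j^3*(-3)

Adding the polynomials and combining like terms:
(j^2 + j) + (-2*j^5 + j*(-4) + j^2*(-2) + 2*j^4 + 3 + j^3*(-3))
= -3*j^3+j^4*2+3 - 2*j^5+j*(-3)+j^2*(-1)
a) -3*j^3+j^4*2+3 - 2*j^5+j*(-3)+j^2*(-1)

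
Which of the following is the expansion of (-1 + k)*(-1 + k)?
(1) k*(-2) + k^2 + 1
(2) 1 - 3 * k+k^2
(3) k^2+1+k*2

Expanding (-1 + k)*(-1 + k):
= k*(-2) + k^2 + 1
1) k*(-2) + k^2 + 1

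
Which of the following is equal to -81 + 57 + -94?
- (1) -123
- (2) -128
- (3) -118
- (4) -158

First: -81 + 57 = -24
Then: -24 + -94 = -118
3) -118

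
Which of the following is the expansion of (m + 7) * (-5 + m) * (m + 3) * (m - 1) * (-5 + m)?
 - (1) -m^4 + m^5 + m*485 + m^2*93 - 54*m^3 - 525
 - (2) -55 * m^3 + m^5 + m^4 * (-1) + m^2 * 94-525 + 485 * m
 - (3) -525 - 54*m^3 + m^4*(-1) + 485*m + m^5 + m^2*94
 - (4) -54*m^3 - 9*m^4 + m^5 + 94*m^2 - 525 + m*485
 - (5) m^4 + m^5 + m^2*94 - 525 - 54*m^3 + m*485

Expanding (m + 7) * (-5 + m) * (m + 3) * (m - 1) * (-5 + m):
= -525 - 54*m^3 + m^4*(-1) + 485*m + m^5 + m^2*94
3) -525 - 54*m^3 + m^4*(-1) + 485*m + m^5 + m^2*94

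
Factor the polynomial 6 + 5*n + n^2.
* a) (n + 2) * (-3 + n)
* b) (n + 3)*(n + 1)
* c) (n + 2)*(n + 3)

We need to factor 6 + 5*n + n^2.
The factored form is (n + 2)*(n + 3).
c) (n + 2)*(n + 3)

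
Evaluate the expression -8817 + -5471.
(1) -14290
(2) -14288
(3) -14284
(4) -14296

-8817 + -5471 = -14288
2) -14288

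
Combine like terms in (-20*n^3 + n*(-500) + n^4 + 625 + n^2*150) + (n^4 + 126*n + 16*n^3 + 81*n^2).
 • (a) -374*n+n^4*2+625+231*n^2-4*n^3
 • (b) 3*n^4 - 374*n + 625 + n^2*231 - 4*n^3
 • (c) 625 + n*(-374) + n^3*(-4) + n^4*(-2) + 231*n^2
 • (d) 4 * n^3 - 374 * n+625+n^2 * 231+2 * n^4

Adding the polynomials and combining like terms:
(-20*n^3 + n*(-500) + n^4 + 625 + n^2*150) + (n^4 + 126*n + 16*n^3 + 81*n^2)
= -374*n+n^4*2+625+231*n^2-4*n^3
a) -374*n+n^4*2+625+231*n^2-4*n^3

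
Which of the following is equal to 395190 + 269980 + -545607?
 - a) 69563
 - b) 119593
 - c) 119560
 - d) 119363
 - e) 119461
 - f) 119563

First: 395190 + 269980 = 665170
Then: 665170 + -545607 = 119563
f) 119563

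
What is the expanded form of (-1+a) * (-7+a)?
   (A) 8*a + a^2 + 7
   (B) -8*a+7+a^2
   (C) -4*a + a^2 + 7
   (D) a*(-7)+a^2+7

Expanding (-1+a) * (-7+a):
= -8*a+7+a^2
B) -8*a+7+a^2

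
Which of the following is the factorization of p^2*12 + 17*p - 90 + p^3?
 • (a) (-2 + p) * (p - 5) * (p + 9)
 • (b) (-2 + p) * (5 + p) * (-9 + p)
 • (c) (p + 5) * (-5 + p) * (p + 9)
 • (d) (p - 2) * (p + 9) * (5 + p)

We need to factor p^2*12 + 17*p - 90 + p^3.
The factored form is (p - 2) * (p + 9) * (5 + p).
d) (p - 2) * (p + 9) * (5 + p)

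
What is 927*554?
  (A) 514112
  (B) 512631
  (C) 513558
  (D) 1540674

927 * 554 = 513558
C) 513558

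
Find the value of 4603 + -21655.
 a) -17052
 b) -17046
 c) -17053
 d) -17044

4603 + -21655 = -17052
a) -17052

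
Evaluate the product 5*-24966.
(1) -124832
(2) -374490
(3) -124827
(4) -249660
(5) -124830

5 * -24966 = -124830
5) -124830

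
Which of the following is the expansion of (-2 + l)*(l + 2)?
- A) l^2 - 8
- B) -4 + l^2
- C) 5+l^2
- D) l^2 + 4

Expanding (-2 + l)*(l + 2):
= -4 + l^2
B) -4 + l^2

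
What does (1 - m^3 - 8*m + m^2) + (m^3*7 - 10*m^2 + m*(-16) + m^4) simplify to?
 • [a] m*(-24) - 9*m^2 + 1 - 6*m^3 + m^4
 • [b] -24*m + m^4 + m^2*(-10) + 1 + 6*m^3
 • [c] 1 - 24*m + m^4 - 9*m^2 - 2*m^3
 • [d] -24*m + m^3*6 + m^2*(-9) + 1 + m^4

Adding the polynomials and combining like terms:
(1 - m^3 - 8*m + m^2) + (m^3*7 - 10*m^2 + m*(-16) + m^4)
= -24*m + m^3*6 + m^2*(-9) + 1 + m^4
d) -24*m + m^3*6 + m^2*(-9) + 1 + m^4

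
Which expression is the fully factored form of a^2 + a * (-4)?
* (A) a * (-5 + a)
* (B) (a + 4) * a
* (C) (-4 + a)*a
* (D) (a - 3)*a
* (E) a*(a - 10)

We need to factor a^2 + a * (-4).
The factored form is (-4 + a)*a.
C) (-4 + a)*a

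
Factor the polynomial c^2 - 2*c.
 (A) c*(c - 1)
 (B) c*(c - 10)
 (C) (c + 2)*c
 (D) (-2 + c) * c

We need to factor c^2 - 2*c.
The factored form is (-2 + c) * c.
D) (-2 + c) * c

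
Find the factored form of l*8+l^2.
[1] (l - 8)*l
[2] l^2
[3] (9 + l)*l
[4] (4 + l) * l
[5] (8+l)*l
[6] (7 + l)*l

We need to factor l*8+l^2.
The factored form is (8+l)*l.
5) (8+l)*l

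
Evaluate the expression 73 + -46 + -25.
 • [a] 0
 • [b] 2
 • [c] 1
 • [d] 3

First: 73 + -46 = 27
Then: 27 + -25 = 2
b) 2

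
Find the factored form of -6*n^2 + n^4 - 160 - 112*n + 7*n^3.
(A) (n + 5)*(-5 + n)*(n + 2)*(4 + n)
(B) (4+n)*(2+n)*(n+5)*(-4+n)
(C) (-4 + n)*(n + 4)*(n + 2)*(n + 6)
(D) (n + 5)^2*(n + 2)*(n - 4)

We need to factor -6*n^2 + n^4 - 160 - 112*n + 7*n^3.
The factored form is (4+n)*(2+n)*(n+5)*(-4+n).
B) (4+n)*(2+n)*(n+5)*(-4+n)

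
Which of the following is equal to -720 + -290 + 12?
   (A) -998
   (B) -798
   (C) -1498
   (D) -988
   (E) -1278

First: -720 + -290 = -1010
Then: -1010 + 12 = -998
A) -998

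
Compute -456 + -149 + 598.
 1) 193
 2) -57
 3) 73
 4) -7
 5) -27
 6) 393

First: -456 + -149 = -605
Then: -605 + 598 = -7
4) -7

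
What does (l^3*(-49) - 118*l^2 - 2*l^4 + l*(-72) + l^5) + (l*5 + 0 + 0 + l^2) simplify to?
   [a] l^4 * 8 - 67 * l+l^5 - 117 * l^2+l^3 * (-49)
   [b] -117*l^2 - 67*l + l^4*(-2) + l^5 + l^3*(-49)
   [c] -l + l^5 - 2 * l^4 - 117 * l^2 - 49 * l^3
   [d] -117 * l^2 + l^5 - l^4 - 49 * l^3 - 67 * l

Adding the polynomials and combining like terms:
(l^3*(-49) - 118*l^2 - 2*l^4 + l*(-72) + l^5) + (l*5 + 0 + 0 + l^2)
= -117*l^2 - 67*l + l^4*(-2) + l^5 + l^3*(-49)
b) -117*l^2 - 67*l + l^4*(-2) + l^5 + l^3*(-49)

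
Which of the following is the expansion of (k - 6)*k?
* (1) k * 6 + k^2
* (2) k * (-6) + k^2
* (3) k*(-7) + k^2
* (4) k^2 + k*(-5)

Expanding (k - 6)*k:
= k * (-6) + k^2
2) k * (-6) + k^2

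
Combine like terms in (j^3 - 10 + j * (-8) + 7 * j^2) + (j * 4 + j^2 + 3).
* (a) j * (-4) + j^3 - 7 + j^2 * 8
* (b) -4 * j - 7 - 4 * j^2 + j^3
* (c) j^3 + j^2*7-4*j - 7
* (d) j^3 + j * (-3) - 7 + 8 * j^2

Adding the polynomials and combining like terms:
(j^3 - 10 + j*(-8) + 7*j^2) + (j*4 + j^2 + 3)
= j * (-4) + j^3 - 7 + j^2 * 8
a) j * (-4) + j^3 - 7 + j^2 * 8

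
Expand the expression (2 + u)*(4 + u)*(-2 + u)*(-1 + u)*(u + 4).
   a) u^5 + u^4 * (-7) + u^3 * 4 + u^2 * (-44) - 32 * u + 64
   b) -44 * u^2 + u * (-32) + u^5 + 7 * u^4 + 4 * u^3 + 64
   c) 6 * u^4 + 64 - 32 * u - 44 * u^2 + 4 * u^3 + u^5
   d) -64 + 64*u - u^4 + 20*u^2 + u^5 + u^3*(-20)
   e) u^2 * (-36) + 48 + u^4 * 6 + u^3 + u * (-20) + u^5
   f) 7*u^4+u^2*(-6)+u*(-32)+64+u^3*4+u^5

Expanding (2 + u)*(4 + u)*(-2 + u)*(-1 + u)*(u + 4):
= -44 * u^2 + u * (-32) + u^5 + 7 * u^4 + 4 * u^3 + 64
b) -44 * u^2 + u * (-32) + u^5 + 7 * u^4 + 4 * u^3 + 64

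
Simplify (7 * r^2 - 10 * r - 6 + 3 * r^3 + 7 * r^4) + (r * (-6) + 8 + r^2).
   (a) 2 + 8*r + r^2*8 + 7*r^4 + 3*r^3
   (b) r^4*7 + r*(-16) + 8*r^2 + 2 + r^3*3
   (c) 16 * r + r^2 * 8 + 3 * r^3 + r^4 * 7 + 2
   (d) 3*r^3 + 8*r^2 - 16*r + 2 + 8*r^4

Adding the polynomials and combining like terms:
(7*r^2 - 10*r - 6 + 3*r^3 + 7*r^4) + (r*(-6) + 8 + r^2)
= r^4*7 + r*(-16) + 8*r^2 + 2 + r^3*3
b) r^4*7 + r*(-16) + 8*r^2 + 2 + r^3*3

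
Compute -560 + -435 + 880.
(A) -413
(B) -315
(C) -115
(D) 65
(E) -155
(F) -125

First: -560 + -435 = -995
Then: -995 + 880 = -115
C) -115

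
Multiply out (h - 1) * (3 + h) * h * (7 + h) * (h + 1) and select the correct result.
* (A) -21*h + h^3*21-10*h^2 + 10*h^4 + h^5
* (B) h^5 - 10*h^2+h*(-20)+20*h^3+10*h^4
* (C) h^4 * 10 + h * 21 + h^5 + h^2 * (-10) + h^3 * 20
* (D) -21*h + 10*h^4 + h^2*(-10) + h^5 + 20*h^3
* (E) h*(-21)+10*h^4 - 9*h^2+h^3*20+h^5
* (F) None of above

Expanding (h - 1) * (3 + h) * h * (7 + h) * (h + 1):
= -21*h + 10*h^4 + h^2*(-10) + h^5 + 20*h^3
D) -21*h + 10*h^4 + h^2*(-10) + h^5 + 20*h^3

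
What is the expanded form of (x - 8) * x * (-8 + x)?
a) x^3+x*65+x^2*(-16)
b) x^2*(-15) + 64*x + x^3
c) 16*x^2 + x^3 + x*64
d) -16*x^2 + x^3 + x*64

Expanding (x - 8) * x * (-8 + x):
= -16*x^2 + x^3 + x*64
d) -16*x^2 + x^3 + x*64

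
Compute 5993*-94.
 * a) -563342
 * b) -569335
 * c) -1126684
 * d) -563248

5993 * -94 = -563342
a) -563342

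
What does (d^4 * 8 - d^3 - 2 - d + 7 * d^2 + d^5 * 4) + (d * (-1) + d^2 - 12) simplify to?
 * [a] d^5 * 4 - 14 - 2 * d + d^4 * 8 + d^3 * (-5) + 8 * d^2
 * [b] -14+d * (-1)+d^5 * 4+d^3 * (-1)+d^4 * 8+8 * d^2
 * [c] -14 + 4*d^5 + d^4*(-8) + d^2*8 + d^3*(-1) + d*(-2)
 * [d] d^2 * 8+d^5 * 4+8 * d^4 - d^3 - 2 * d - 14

Adding the polynomials and combining like terms:
(d^4*8 - d^3 - 2 - d + 7*d^2 + d^5*4) + (d*(-1) + d^2 - 12)
= d^2 * 8+d^5 * 4+8 * d^4 - d^3 - 2 * d - 14
d) d^2 * 8+d^5 * 4+8 * d^4 - d^3 - 2 * d - 14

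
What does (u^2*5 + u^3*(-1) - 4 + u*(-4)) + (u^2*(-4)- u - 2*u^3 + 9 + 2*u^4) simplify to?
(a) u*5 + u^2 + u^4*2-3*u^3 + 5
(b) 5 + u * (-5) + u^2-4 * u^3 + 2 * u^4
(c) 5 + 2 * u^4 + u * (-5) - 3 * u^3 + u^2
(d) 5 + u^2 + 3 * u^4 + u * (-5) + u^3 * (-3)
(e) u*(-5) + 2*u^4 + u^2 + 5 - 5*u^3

Adding the polynomials and combining like terms:
(u^2*5 + u^3*(-1) - 4 + u*(-4)) + (u^2*(-4) - u - 2*u^3 + 9 + 2*u^4)
= 5 + 2 * u^4 + u * (-5) - 3 * u^3 + u^2
c) 5 + 2 * u^4 + u * (-5) - 3 * u^3 + u^2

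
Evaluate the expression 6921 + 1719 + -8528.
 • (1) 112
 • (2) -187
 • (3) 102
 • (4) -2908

First: 6921 + 1719 = 8640
Then: 8640 + -8528 = 112
1) 112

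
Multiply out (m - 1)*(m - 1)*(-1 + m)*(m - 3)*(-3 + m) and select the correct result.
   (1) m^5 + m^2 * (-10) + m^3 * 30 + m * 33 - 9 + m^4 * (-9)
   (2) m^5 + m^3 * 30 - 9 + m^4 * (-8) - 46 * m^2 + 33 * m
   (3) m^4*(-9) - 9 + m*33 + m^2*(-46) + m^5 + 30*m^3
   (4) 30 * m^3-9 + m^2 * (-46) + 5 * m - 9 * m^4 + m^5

Expanding (m - 1)*(m - 1)*(-1 + m)*(m - 3)*(-3 + m):
= m^4*(-9) - 9 + m*33 + m^2*(-46) + m^5 + 30*m^3
3) m^4*(-9) - 9 + m*33 + m^2*(-46) + m^5 + 30*m^3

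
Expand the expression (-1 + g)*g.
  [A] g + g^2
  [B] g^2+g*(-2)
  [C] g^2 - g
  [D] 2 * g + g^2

Expanding (-1 + g)*g:
= g^2 - g
C) g^2 - g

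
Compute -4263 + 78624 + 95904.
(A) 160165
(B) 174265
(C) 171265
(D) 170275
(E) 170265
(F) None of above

First: -4263 + 78624 = 74361
Then: 74361 + 95904 = 170265
E) 170265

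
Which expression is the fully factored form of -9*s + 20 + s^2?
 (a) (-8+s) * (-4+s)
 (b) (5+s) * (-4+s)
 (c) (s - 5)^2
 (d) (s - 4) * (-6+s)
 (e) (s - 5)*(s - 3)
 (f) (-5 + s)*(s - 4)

We need to factor -9*s + 20 + s^2.
The factored form is (-5 + s)*(s - 4).
f) (-5 + s)*(s - 4)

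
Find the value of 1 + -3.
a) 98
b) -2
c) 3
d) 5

1 + -3 = -2
b) -2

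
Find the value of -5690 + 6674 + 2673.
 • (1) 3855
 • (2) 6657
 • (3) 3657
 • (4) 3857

First: -5690 + 6674 = 984
Then: 984 + 2673 = 3657
3) 3657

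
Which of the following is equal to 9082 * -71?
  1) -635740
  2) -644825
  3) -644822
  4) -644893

9082 * -71 = -644822
3) -644822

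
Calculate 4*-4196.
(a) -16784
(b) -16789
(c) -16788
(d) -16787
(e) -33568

4 * -4196 = -16784
a) -16784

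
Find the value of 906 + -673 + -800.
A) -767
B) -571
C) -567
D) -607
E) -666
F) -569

First: 906 + -673 = 233
Then: 233 + -800 = -567
C) -567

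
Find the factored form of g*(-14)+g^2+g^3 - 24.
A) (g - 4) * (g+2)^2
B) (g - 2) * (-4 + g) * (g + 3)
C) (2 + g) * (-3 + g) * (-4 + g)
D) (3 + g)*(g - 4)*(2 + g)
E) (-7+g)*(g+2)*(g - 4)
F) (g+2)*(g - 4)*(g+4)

We need to factor g*(-14)+g^2+g^3 - 24.
The factored form is (3 + g)*(g - 4)*(2 + g).
D) (3 + g)*(g - 4)*(2 + g)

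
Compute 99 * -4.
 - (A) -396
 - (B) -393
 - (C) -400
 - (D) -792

99 * -4 = -396
A) -396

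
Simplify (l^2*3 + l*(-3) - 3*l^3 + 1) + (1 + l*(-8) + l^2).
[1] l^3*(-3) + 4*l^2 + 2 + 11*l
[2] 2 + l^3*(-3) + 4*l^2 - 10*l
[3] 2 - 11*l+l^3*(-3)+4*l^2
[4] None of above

Adding the polynomials and combining like terms:
(l^2*3 + l*(-3) - 3*l^3 + 1) + (1 + l*(-8) + l^2)
= 2 - 11*l+l^3*(-3)+4*l^2
3) 2 - 11*l+l^3*(-3)+4*l^2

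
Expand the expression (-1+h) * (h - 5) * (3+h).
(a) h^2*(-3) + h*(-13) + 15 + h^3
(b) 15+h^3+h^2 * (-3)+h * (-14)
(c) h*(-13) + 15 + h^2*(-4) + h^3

Expanding (-1+h) * (h - 5) * (3+h):
= h^2*(-3) + h*(-13) + 15 + h^3
a) h^2*(-3) + h*(-13) + 15 + h^3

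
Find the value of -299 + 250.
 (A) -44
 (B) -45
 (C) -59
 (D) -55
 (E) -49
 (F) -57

-299 + 250 = -49
E) -49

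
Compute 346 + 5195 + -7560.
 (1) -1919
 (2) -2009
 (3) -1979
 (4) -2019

First: 346 + 5195 = 5541
Then: 5541 + -7560 = -2019
4) -2019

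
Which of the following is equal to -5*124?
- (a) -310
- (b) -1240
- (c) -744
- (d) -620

-5 * 124 = -620
d) -620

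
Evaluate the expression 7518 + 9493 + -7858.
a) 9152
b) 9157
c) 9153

First: 7518 + 9493 = 17011
Then: 17011 + -7858 = 9153
c) 9153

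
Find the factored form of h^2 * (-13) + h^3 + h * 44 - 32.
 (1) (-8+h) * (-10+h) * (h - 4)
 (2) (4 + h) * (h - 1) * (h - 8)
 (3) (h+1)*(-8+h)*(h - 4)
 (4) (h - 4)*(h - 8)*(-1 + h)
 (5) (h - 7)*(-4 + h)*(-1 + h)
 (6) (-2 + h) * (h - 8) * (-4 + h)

We need to factor h^2 * (-13) + h^3 + h * 44 - 32.
The factored form is (h - 4)*(h - 8)*(-1 + h).
4) (h - 4)*(h - 8)*(-1 + h)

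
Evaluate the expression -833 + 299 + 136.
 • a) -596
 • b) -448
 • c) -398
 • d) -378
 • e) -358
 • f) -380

First: -833 + 299 = -534
Then: -534 + 136 = -398
c) -398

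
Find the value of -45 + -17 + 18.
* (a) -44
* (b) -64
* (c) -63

First: -45 + -17 = -62
Then: -62 + 18 = -44
a) -44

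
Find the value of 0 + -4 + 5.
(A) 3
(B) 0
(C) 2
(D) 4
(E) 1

First: 0 + -4 = -4
Then: -4 + 5 = 1
E) 1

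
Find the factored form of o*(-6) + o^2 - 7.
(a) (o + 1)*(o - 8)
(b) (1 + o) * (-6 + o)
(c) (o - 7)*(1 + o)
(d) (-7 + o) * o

We need to factor o*(-6) + o^2 - 7.
The factored form is (o - 7)*(1 + o).
c) (o - 7)*(1 + o)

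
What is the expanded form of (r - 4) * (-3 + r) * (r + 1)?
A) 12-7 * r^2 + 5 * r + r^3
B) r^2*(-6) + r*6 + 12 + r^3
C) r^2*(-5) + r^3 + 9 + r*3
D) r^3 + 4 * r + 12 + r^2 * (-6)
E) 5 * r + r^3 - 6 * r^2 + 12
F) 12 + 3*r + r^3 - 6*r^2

Expanding (r - 4) * (-3 + r) * (r + 1):
= 5 * r + r^3 - 6 * r^2 + 12
E) 5 * r + r^3 - 6 * r^2 + 12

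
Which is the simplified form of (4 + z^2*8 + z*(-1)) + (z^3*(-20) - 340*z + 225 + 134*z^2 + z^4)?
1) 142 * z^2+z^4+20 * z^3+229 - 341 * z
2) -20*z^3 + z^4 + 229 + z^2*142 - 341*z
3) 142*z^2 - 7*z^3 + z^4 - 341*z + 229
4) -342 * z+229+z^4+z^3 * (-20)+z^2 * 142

Adding the polynomials and combining like terms:
(4 + z^2*8 + z*(-1)) + (z^3*(-20) - 340*z + 225 + 134*z^2 + z^4)
= -20*z^3 + z^4 + 229 + z^2*142 - 341*z
2) -20*z^3 + z^4 + 229 + z^2*142 - 341*z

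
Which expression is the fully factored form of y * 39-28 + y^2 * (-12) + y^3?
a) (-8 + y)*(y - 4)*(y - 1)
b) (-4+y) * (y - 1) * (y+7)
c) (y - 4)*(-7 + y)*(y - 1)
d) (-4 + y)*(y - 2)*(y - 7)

We need to factor y * 39-28 + y^2 * (-12) + y^3.
The factored form is (y - 4)*(-7 + y)*(y - 1).
c) (y - 4)*(-7 + y)*(y - 1)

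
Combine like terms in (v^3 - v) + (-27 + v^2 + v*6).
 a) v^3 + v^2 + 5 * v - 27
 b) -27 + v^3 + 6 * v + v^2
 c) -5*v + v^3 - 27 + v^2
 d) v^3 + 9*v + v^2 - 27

Adding the polynomials and combining like terms:
(v^3 - v) + (-27 + v^2 + v*6)
= v^3 + v^2 + 5 * v - 27
a) v^3 + v^2 + 5 * v - 27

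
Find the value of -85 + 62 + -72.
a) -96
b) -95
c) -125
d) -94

First: -85 + 62 = -23
Then: -23 + -72 = -95
b) -95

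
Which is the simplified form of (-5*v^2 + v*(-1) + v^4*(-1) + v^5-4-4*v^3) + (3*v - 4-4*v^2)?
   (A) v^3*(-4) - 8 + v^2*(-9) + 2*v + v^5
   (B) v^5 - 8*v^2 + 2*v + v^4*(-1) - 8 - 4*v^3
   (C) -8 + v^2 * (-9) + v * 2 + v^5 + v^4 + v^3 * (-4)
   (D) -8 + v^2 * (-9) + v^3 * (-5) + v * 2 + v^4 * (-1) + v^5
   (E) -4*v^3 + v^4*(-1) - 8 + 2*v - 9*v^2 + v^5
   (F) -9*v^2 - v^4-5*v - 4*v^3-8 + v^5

Adding the polynomials and combining like terms:
(-5*v^2 + v*(-1) + v^4*(-1) + v^5 - 4 - 4*v^3) + (3*v - 4 - 4*v^2)
= -4*v^3 + v^4*(-1) - 8 + 2*v - 9*v^2 + v^5
E) -4*v^3 + v^4*(-1) - 8 + 2*v - 9*v^2 + v^5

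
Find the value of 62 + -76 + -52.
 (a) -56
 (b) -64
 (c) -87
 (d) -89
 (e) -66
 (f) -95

First: 62 + -76 = -14
Then: -14 + -52 = -66
e) -66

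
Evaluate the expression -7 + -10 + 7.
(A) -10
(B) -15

First: -7 + -10 = -17
Then: -17 + 7 = -10
A) -10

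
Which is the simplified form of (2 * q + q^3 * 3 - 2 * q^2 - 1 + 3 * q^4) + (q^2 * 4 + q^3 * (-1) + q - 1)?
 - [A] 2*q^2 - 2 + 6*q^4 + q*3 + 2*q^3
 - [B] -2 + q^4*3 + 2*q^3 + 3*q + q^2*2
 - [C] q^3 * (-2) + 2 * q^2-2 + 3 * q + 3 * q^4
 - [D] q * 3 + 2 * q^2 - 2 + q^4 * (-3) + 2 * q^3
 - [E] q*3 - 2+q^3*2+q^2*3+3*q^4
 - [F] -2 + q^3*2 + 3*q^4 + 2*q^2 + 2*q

Adding the polynomials and combining like terms:
(2*q + q^3*3 - 2*q^2 - 1 + 3*q^4) + (q^2*4 + q^3*(-1) + q - 1)
= -2 + q^4*3 + 2*q^3 + 3*q + q^2*2
B) -2 + q^4*3 + 2*q^3 + 3*q + q^2*2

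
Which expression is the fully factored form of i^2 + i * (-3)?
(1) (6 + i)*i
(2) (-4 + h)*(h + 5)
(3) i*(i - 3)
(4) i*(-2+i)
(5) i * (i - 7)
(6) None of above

We need to factor i^2 + i * (-3).
The factored form is i*(i - 3).
3) i*(i - 3)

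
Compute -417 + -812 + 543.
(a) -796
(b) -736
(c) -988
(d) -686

First: -417 + -812 = -1229
Then: -1229 + 543 = -686
d) -686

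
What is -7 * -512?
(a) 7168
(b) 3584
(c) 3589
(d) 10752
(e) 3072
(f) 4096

-7 * -512 = 3584
b) 3584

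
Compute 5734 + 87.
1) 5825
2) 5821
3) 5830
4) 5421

5734 + 87 = 5821
2) 5821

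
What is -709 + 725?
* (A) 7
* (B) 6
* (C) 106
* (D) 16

-709 + 725 = 16
D) 16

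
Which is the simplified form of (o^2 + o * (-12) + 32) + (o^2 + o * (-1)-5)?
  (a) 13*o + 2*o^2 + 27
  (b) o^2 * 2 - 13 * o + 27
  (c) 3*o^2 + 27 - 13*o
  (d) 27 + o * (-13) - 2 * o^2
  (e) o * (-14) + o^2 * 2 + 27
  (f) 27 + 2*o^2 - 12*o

Adding the polynomials and combining like terms:
(o^2 + o*(-12) + 32) + (o^2 + o*(-1) - 5)
= o^2 * 2 - 13 * o + 27
b) o^2 * 2 - 13 * o + 27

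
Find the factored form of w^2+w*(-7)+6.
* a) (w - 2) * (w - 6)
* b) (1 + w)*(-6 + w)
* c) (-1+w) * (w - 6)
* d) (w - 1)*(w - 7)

We need to factor w^2+w*(-7)+6.
The factored form is (-1+w) * (w - 6).
c) (-1+w) * (w - 6)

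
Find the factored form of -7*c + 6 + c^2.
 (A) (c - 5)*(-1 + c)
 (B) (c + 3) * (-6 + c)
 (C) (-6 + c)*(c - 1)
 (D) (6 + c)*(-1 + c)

We need to factor -7*c + 6 + c^2.
The factored form is (-6 + c)*(c - 1).
C) (-6 + c)*(c - 1)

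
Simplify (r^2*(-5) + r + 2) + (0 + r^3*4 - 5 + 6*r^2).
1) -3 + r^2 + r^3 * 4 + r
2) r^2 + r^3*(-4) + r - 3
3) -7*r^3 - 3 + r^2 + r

Adding the polynomials and combining like terms:
(r^2*(-5) + r + 2) + (0 + r^3*4 - 5 + 6*r^2)
= -3 + r^2 + r^3 * 4 + r
1) -3 + r^2 + r^3 * 4 + r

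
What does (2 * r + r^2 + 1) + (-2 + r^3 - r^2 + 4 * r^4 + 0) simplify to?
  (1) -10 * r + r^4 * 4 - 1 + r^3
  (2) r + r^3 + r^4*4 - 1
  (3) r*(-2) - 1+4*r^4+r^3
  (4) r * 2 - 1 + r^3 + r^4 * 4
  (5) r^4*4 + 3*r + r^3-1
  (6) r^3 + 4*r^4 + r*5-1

Adding the polynomials and combining like terms:
(2*r + r^2 + 1) + (-2 + r^3 - r^2 + 4*r^4 + 0)
= r * 2 - 1 + r^3 + r^4 * 4
4) r * 2 - 1 + r^3 + r^4 * 4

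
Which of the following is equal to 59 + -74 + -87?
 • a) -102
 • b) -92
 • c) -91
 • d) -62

First: 59 + -74 = -15
Then: -15 + -87 = -102
a) -102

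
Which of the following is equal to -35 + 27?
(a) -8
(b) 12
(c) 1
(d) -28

-35 + 27 = -8
a) -8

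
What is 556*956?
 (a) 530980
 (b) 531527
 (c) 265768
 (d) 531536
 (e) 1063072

556 * 956 = 531536
d) 531536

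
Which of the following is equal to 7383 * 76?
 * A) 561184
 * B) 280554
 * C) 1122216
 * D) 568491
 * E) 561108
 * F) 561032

7383 * 76 = 561108
E) 561108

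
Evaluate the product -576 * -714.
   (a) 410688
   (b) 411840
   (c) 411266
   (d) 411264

-576 * -714 = 411264
d) 411264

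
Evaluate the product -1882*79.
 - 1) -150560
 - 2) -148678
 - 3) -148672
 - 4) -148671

-1882 * 79 = -148678
2) -148678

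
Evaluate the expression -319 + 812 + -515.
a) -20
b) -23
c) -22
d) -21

First: -319 + 812 = 493
Then: 493 + -515 = -22
c) -22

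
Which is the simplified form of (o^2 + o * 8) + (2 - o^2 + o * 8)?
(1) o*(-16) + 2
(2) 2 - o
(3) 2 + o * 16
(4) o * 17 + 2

Adding the polynomials and combining like terms:
(o^2 + o*8) + (2 - o^2 + o*8)
= 2 + o * 16
3) 2 + o * 16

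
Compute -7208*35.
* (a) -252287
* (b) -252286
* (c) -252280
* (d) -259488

-7208 * 35 = -252280
c) -252280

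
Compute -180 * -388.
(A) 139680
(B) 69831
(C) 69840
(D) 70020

-180 * -388 = 69840
C) 69840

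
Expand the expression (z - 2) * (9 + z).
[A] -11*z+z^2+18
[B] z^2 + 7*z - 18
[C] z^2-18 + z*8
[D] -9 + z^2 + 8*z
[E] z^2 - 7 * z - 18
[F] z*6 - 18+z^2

Expanding (z - 2) * (9 + z):
= z^2 + 7*z - 18
B) z^2 + 7*z - 18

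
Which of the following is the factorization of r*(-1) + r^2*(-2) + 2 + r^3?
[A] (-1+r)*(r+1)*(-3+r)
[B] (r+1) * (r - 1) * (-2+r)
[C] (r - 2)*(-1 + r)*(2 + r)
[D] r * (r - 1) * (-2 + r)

We need to factor r*(-1) + r^2*(-2) + 2 + r^3.
The factored form is (r+1) * (r - 1) * (-2+r).
B) (r+1) * (r - 1) * (-2+r)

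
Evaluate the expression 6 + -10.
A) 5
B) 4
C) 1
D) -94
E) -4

6 + -10 = -4
E) -4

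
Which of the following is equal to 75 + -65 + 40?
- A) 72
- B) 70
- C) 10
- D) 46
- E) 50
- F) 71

First: 75 + -65 = 10
Then: 10 + 40 = 50
E) 50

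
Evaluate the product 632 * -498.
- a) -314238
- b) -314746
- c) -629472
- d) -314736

632 * -498 = -314736
d) -314736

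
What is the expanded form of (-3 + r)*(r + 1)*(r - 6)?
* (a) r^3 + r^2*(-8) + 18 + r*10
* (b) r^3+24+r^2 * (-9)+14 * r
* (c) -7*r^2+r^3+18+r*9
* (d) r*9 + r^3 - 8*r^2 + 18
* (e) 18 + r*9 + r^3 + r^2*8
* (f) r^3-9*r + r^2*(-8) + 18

Expanding (-3 + r)*(r + 1)*(r - 6):
= r*9 + r^3 - 8*r^2 + 18
d) r*9 + r^3 - 8*r^2 + 18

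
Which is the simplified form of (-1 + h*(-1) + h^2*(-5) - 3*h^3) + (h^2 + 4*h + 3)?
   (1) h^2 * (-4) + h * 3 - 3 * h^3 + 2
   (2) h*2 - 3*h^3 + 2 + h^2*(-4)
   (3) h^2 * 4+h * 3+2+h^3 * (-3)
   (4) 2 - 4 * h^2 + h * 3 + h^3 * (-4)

Adding the polynomials and combining like terms:
(-1 + h*(-1) + h^2*(-5) - 3*h^3) + (h^2 + 4*h + 3)
= h^2 * (-4) + h * 3 - 3 * h^3 + 2
1) h^2 * (-4) + h * 3 - 3 * h^3 + 2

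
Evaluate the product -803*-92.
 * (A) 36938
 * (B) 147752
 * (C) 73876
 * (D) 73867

-803 * -92 = 73876
C) 73876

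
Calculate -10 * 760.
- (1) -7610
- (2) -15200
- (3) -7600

-10 * 760 = -7600
3) -7600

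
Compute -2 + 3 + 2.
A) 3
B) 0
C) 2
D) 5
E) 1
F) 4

First: -2 + 3 = 1
Then: 1 + 2 = 3
A) 3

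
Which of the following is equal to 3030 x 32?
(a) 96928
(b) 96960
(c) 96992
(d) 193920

3030 * 32 = 96960
b) 96960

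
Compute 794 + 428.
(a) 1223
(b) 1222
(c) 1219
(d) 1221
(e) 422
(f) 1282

794 + 428 = 1222
b) 1222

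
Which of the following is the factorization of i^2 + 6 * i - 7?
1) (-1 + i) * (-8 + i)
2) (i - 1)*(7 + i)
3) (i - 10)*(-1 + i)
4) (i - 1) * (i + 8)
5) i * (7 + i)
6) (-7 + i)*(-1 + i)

We need to factor i^2 + 6 * i - 7.
The factored form is (i - 1)*(7 + i).
2) (i - 1)*(7 + i)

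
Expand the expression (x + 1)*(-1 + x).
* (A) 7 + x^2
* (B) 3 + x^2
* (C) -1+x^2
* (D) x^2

Expanding (x + 1)*(-1 + x):
= -1+x^2
C) -1+x^2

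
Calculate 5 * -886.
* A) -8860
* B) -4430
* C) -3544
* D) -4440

5 * -886 = -4430
B) -4430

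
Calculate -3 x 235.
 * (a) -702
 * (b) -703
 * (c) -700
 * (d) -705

-3 * 235 = -705
d) -705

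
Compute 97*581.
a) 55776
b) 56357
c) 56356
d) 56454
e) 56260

97 * 581 = 56357
b) 56357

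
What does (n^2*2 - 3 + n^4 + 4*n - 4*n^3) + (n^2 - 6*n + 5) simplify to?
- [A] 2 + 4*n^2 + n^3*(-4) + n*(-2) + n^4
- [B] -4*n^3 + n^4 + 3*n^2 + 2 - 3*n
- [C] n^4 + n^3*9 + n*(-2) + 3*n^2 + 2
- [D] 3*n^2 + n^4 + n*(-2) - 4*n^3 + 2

Adding the polynomials and combining like terms:
(n^2*2 - 3 + n^4 + 4*n - 4*n^3) + (n^2 - 6*n + 5)
= 3*n^2 + n^4 + n*(-2) - 4*n^3 + 2
D) 3*n^2 + n^4 + n*(-2) - 4*n^3 + 2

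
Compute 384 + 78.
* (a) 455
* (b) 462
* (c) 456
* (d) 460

384 + 78 = 462
b) 462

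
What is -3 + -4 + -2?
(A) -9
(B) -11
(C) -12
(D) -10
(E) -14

First: -3 + -4 = -7
Then: -7 + -2 = -9
A) -9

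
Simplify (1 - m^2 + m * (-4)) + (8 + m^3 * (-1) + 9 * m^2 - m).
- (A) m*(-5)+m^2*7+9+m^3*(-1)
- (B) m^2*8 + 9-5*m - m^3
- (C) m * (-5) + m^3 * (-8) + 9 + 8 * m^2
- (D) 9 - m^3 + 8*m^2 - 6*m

Adding the polynomials and combining like terms:
(1 - m^2 + m*(-4)) + (8 + m^3*(-1) + 9*m^2 - m)
= m^2*8 + 9-5*m - m^3
B) m^2*8 + 9-5*m - m^3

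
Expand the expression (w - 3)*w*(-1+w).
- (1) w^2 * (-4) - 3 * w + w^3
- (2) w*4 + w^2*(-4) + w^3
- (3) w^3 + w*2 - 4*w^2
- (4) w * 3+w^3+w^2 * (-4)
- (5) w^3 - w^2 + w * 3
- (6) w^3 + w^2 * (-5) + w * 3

Expanding (w - 3)*w*(-1+w):
= w * 3+w^3+w^2 * (-4)
4) w * 3+w^3+w^2 * (-4)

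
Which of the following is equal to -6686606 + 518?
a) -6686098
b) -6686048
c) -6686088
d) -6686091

-6686606 + 518 = -6686088
c) -6686088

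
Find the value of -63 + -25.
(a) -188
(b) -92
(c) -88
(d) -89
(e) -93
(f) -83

-63 + -25 = -88
c) -88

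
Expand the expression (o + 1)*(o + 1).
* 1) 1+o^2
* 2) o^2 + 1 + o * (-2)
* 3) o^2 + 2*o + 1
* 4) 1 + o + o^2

Expanding (o + 1)*(o + 1):
= o^2 + 2*o + 1
3) o^2 + 2*o + 1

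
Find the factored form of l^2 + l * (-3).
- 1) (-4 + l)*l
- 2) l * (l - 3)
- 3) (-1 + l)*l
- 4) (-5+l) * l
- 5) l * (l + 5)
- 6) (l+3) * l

We need to factor l^2 + l * (-3).
The factored form is l * (l - 3).
2) l * (l - 3)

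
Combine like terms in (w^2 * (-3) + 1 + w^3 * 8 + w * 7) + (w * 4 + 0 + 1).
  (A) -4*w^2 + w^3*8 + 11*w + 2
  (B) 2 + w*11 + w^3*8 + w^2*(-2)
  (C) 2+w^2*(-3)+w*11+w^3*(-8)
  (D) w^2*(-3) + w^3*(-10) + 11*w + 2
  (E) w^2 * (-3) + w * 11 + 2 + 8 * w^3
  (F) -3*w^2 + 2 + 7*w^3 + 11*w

Adding the polynomials and combining like terms:
(w^2*(-3) + 1 + w^3*8 + w*7) + (w*4 + 0 + 1)
= w^2 * (-3) + w * 11 + 2 + 8 * w^3
E) w^2 * (-3) + w * 11 + 2 + 8 * w^3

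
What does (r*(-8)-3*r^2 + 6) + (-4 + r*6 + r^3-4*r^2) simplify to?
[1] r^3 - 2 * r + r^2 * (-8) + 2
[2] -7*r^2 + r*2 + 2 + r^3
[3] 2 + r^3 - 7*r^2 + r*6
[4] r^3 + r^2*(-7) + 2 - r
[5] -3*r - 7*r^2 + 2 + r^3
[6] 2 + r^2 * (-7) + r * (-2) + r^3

Adding the polynomials and combining like terms:
(r*(-8) - 3*r^2 + 6) + (-4 + r*6 + r^3 - 4*r^2)
= 2 + r^2 * (-7) + r * (-2) + r^3
6) 2 + r^2 * (-7) + r * (-2) + r^3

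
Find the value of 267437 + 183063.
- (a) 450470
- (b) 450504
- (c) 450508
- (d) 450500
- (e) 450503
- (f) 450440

267437 + 183063 = 450500
d) 450500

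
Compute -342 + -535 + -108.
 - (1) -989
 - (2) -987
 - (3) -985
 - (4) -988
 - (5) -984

First: -342 + -535 = -877
Then: -877 + -108 = -985
3) -985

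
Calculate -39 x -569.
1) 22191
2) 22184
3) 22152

-39 * -569 = 22191
1) 22191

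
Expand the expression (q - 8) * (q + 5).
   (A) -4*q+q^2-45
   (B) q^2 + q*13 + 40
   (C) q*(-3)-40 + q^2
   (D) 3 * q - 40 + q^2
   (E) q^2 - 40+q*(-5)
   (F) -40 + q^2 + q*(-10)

Expanding (q - 8) * (q + 5):
= q*(-3)-40 + q^2
C) q*(-3)-40 + q^2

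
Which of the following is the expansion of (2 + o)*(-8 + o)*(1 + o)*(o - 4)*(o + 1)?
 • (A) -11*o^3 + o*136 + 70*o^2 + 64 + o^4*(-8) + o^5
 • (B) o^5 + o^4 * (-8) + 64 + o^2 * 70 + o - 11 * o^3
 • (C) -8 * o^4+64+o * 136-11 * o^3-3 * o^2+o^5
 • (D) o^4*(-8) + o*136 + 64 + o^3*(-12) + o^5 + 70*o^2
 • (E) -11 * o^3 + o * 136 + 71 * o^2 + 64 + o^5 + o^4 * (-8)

Expanding (2 + o)*(-8 + o)*(1 + o)*(o - 4)*(o + 1):
= -11*o^3 + o*136 + 70*o^2 + 64 + o^4*(-8) + o^5
A) -11*o^3 + o*136 + 70*o^2 + 64 + o^4*(-8) + o^5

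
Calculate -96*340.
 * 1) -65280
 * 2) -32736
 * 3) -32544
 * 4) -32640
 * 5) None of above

-96 * 340 = -32640
4) -32640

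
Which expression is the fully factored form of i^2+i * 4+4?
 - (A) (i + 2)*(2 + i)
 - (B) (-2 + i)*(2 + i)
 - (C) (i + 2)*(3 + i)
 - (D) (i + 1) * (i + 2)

We need to factor i^2+i * 4+4.
The factored form is (i + 2)*(2 + i).
A) (i + 2)*(2 + i)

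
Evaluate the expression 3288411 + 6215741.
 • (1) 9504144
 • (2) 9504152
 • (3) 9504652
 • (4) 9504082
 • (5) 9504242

3288411 + 6215741 = 9504152
2) 9504152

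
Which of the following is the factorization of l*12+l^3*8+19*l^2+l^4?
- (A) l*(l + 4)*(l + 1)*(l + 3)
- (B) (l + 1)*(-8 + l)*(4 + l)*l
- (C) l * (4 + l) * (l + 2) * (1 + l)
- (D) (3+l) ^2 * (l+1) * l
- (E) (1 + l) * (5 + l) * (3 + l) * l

We need to factor l*12+l^3*8+19*l^2+l^4.
The factored form is l*(l + 4)*(l + 1)*(l + 3).
A) l*(l + 4)*(l + 1)*(l + 3)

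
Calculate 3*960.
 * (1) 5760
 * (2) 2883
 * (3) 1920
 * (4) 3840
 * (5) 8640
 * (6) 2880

3 * 960 = 2880
6) 2880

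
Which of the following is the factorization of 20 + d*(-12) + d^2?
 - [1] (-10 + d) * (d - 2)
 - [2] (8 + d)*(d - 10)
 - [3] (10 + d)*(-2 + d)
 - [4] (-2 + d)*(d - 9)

We need to factor 20 + d*(-12) + d^2.
The factored form is (-10 + d) * (d - 2).
1) (-10 + d) * (d - 2)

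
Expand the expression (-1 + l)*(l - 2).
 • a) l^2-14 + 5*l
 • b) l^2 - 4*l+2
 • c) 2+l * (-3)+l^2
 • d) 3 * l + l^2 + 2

Expanding (-1 + l)*(l - 2):
= 2+l * (-3)+l^2
c) 2+l * (-3)+l^2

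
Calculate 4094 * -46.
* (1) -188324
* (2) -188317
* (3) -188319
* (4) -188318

4094 * -46 = -188324
1) -188324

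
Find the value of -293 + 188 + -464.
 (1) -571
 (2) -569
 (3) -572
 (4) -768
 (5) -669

First: -293 + 188 = -105
Then: -105 + -464 = -569
2) -569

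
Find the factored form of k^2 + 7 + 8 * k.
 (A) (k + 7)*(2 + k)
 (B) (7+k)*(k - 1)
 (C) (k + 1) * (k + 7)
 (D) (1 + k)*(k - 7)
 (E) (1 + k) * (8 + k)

We need to factor k^2 + 7 + 8 * k.
The factored form is (k + 1) * (k + 7).
C) (k + 1) * (k + 7)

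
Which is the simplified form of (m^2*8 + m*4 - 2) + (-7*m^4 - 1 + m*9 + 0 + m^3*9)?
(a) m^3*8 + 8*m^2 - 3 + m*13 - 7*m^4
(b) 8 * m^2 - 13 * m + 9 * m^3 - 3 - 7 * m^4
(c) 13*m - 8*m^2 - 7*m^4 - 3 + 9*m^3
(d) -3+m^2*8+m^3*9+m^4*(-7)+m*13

Adding the polynomials and combining like terms:
(m^2*8 + m*4 - 2) + (-7*m^4 - 1 + m*9 + 0 + m^3*9)
= -3+m^2*8+m^3*9+m^4*(-7)+m*13
d) -3+m^2*8+m^3*9+m^4*(-7)+m*13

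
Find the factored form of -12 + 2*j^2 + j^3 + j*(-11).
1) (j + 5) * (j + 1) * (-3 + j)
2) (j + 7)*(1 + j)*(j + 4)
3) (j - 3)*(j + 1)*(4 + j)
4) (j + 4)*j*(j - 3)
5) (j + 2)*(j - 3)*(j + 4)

We need to factor -12 + 2*j^2 + j^3 + j*(-11).
The factored form is (j - 3)*(j + 1)*(4 + j).
3) (j - 3)*(j + 1)*(4 + j)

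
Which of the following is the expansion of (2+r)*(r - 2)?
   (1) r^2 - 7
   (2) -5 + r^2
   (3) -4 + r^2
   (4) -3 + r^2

Expanding (2+r)*(r - 2):
= -4 + r^2
3) -4 + r^2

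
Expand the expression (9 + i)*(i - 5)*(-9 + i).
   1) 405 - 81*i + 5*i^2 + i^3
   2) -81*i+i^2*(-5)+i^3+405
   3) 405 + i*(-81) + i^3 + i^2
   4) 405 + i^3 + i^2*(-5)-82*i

Expanding (9 + i)*(i - 5)*(-9 + i):
= -81*i+i^2*(-5)+i^3+405
2) -81*i+i^2*(-5)+i^3+405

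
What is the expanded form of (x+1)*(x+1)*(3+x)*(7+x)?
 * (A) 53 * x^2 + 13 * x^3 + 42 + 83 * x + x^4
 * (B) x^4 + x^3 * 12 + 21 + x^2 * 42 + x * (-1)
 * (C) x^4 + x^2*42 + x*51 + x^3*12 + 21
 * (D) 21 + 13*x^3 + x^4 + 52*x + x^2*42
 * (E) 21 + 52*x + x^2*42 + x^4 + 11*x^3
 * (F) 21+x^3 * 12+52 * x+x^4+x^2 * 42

Expanding (x+1)*(x+1)*(3+x)*(7+x):
= 21+x^3 * 12+52 * x+x^4+x^2 * 42
F) 21+x^3 * 12+52 * x+x^4+x^2 * 42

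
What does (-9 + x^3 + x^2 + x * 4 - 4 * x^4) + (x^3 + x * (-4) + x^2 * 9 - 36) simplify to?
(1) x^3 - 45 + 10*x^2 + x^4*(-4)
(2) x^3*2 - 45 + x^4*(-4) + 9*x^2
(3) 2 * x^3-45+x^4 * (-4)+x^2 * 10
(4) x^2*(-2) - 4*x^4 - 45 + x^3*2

Adding the polynomials and combining like terms:
(-9 + x^3 + x^2 + x*4 - 4*x^4) + (x^3 + x*(-4) + x^2*9 - 36)
= 2 * x^3-45+x^4 * (-4)+x^2 * 10
3) 2 * x^3-45+x^4 * (-4)+x^2 * 10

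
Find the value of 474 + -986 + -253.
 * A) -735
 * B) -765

First: 474 + -986 = -512
Then: -512 + -253 = -765
B) -765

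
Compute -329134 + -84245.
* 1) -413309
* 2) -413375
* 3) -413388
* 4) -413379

-329134 + -84245 = -413379
4) -413379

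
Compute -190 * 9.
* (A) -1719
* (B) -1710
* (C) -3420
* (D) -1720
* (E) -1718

-190 * 9 = -1710
B) -1710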